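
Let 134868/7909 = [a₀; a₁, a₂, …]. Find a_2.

17

134868 = 17·7909 + 415   →  a_0 = 17
7909 = 19·415 + 24   →  a_1 = 19
415 = 17·24 + 7   →  a_2 = 17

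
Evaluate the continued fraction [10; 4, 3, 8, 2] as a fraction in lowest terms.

Fold from the inside: start with 2/1.
  8 + 1/2 = 17/2
  3 + 2/17 = 53/17
  4 + 17/53 = 229/53
  10 + 53/229 = 2343/229

2343/229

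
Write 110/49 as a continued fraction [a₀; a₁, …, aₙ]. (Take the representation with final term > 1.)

110 = 2*49 + 12
49 = 4*12 + 1
12 = 12*1 + 0  (stop)
So 110/49 = [2; 4, 12].

[2; 4, 12]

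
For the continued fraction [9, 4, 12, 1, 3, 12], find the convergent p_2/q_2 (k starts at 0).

Using pₖ = aₖpₖ₋₁ + pₖ₋₂, qₖ = aₖqₖ₋₁ + qₖ₋₂ (with p₋₁=1, p₋₂=0, q₋₁=0, q₋₂=1):
  k=0: a=9, p=9, q=1
  k=1: a=4, p=37, q=4
  k=2: a=12, p=453, q=49

453/49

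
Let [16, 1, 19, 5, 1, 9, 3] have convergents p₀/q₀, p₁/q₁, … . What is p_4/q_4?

Using pₖ = aₖpₖ₋₁ + pₖ₋₂, qₖ = aₖqₖ₋₁ + qₖ₋₂ (with p₋₁=1, p₋₂=0, q₋₁=0, q₋₂=1):
  k=0: a=16, p=16, q=1
  k=1: a=1, p=17, q=1
  k=2: a=19, p=339, q=20
  k=3: a=5, p=1712, q=101
  k=4: a=1, p=2051, q=121

2051/121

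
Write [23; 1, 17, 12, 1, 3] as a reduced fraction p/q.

22077/922

Using pₖ = aₖpₖ₋₁ + pₖ₋₂ and qₖ = aₖqₖ₋₁ + qₖ₋₂:
  k=0: a=23, p=23, q=1
  k=1: a=1, p=24, q=1
  k=2: a=17, p=431, q=18
  k=3: a=12, p=5196, q=217
  k=4: a=1, p=5627, q=235
  k=5: a=3, p=22077, q=922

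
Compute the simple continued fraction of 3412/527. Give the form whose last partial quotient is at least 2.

3412 = 6·527 + 250
527 = 2·250 + 27
250 = 9·27 + 7
27 = 3·7 + 6
7 = 1·6 + 1
6 = 6·1 + 0  (stop)
So 3412/527 = [6; 2, 9, 3, 1, 6].

[6; 2, 9, 3, 1, 6]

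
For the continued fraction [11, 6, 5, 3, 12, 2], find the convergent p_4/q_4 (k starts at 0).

Using pₖ = aₖpₖ₋₁ + pₖ₋₂, qₖ = aₖqₖ₋₁ + qₖ₋₂ (with p₋₁=1, p₋₂=0, q₋₁=0, q₋₂=1):
  k=0: a=11, p=11, q=1
  k=1: a=6, p=67, q=6
  k=2: a=5, p=346, q=31
  k=3: a=3, p=1105, q=99
  k=4: a=12, p=13606, q=1219

13606/1219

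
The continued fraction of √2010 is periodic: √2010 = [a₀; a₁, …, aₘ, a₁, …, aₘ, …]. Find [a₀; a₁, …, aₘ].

a₀ = ⌊√2010⌋ = 44.

[44; 1, 4, 1, 88]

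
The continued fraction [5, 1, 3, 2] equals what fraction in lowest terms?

52/9

Fold from the inside: start with 2/1.
  3 + 1/2 = 7/2
  1 + 2/7 = 9/7
  5 + 7/9 = 52/9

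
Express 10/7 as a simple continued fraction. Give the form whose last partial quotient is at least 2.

[1; 2, 3]

10 = 1*7 + 3
7 = 2*3 + 1
3 = 3*1 + 0  (stop)
So 10/7 = [1; 2, 3].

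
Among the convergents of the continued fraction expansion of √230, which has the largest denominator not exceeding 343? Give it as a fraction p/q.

√230 = [15; 6, 30, …] (period length 2).
Convergents:
  p_0/q_0 = 15/1
  p_1/q_1 = 91/6
  p_2/q_2 = 2745/181
  p_3/q_3 = 16561/1092
q_2 = 181 ≤ 343 < 1092 = q_3, so the answer is 2745/181.

2745/181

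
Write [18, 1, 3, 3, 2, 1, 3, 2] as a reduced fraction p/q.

6775/361

Using pₖ = aₖpₖ₋₁ + pₖ₋₂ and qₖ = aₖqₖ₋₁ + qₖ₋₂:
  k=0: a=18, p=18, q=1
  k=1: a=1, p=19, q=1
  k=2: a=3, p=75, q=4
  k=3: a=3, p=244, q=13
  k=4: a=2, p=563, q=30
  k=5: a=1, p=807, q=43
  k=6: a=3, p=2984, q=159
  k=7: a=2, p=6775, q=361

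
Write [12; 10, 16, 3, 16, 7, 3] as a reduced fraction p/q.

2160431/178557

Using pₖ = aₖpₖ₋₁ + pₖ₋₂ and qₖ = aₖqₖ₋₁ + qₖ₋₂:
  k=0: a=12, p=12, q=1
  k=1: a=10, p=121, q=10
  k=2: a=16, p=1948, q=161
  k=3: a=3, p=5965, q=493
  k=4: a=16, p=97388, q=8049
  k=5: a=7, p=687681, q=56836
  k=6: a=3, p=2160431, q=178557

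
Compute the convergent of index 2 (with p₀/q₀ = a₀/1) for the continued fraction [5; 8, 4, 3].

169/33

Using pₖ = aₖpₖ₋₁ + pₖ₋₂, qₖ = aₖqₖ₋₁ + qₖ₋₂ (with p₋₁=1, p₋₂=0, q₋₁=0, q₋₂=1):
  k=0: a=5, p=5, q=1
  k=1: a=8, p=41, q=8
  k=2: a=4, p=169, q=33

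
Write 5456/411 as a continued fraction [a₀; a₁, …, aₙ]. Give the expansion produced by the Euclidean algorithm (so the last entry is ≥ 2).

[13; 3, 1, 1, 1, 3, 10]

5456 = 13*411 + 113
411 = 3*113 + 72
113 = 1*72 + 41
72 = 1*41 + 31
41 = 1*31 + 10
31 = 3*10 + 1
10 = 10*1 + 0  (stop)
So 5456/411 = [13; 3, 1, 1, 1, 3, 10].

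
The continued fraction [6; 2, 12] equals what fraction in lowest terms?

162/25

Fold from the inside: start with 12/1.
  2 + 1/12 = 25/12
  6 + 12/25 = 162/25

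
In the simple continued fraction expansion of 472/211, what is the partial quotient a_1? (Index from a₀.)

4

472 = 2·211 + 50   →  a_0 = 2
211 = 4·50 + 11   →  a_1 = 4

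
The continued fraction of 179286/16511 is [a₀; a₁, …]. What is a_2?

6

179286 = 10·16511 + 14176   →  a_0 = 10
16511 = 1·14176 + 2335   →  a_1 = 1
14176 = 6·2335 + 166   →  a_2 = 6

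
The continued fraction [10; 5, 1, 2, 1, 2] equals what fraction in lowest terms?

Fold from the inside: start with 2/1.
  1 + 1/2 = 3/2
  2 + 2/3 = 8/3
  1 + 3/8 = 11/8
  5 + 8/11 = 63/11
  10 + 11/63 = 641/63

641/63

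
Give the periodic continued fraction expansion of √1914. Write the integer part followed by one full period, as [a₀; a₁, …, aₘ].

a₀ = ⌊√1914⌋ = 43.
With m₀=0, d₀=1 and mₖ₊₁ = dₖaₖ − mₖ, dₖ₊₁ = (n − mₖ₊₁²)/dₖ, aₖ₊₁ = ⌊(a₀+mₖ₊₁)/dₖ₊₁⌋:
  k=1: m=43, d=65, a=1
  k=2: m=22, d=22, a=2
  k=3: m=22, d=65, a=1
  k=4: m=43, d=1, a=86
d=1 and a=2a₀=86 at k=4, so the next step gives (m, d) = (43, 65) again — its k=1 value — and the period has length 4.

[43; 1, 2, 1, 86]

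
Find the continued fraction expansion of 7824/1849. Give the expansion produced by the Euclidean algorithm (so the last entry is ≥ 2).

7824 = 4*1849 + 428
1849 = 4*428 + 137
428 = 3*137 + 17
137 = 8*17 + 1
17 = 17*1 + 0  (stop)
So 7824/1849 = [4; 4, 3, 8, 17].

[4; 4, 3, 8, 17]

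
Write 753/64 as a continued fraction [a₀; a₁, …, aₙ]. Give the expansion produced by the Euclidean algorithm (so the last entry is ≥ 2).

753 = 11*64 + 49
64 = 1*49 + 15
49 = 3*15 + 4
15 = 3*4 + 3
4 = 1*3 + 1
3 = 3*1 + 0  (stop)
So 753/64 = [11; 1, 3, 3, 1, 3].

[11; 1, 3, 3, 1, 3]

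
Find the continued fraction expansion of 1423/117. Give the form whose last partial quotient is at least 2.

1423 = 12*117 + 19
117 = 6*19 + 3
19 = 6*3 + 1
3 = 3*1 + 0  (stop)
So 1423/117 = [12; 6, 6, 3].

[12; 6, 6, 3]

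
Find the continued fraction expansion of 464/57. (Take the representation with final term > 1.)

[8; 7, 8]

464 = 8·57 + 8
57 = 7·8 + 1
8 = 8·1 + 0  (stop)
So 464/57 = [8; 7, 8].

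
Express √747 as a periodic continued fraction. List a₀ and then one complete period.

a₀ = ⌊√747⌋ = 27.
With m₀=0, d₀=1 and mₖ₊₁ = dₖaₖ − mₖ, dₖ₊₁ = (n − mₖ₊₁²)/dₖ, aₖ₊₁ = ⌊(a₀+mₖ₊₁)/dₖ₊₁⌋:
  k=1: m=27, d=18, a=3
  k=2: m=27, d=1, a=54
d=1 and a=2a₀=54 at k=2, so the next step gives (m, d) = (27, 18) again — its k=1 value — and the period has length 2.

[27; 3, 54]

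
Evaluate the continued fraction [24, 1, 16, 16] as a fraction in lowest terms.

6809/273

Using pₖ = aₖpₖ₋₁ + pₖ₋₂ and qₖ = aₖqₖ₋₁ + qₖ₋₂:
  k=0: a=24, p=24, q=1
  k=1: a=1, p=25, q=1
  k=2: a=16, p=424, q=17
  k=3: a=16, p=6809, q=273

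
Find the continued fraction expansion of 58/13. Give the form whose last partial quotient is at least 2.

58 = 4×13 + 6
13 = 2×6 + 1
6 = 6×1 + 0  (stop)
So 58/13 = [4; 2, 6].

[4; 2, 6]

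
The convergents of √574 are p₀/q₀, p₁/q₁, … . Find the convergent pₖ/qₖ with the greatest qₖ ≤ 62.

575/24

√574 = [23; 1, 22, 1, 46, …] (period length 4).
Convergents:
  p_0/q_0 = 23/1
  p_1/q_1 = 24/1
  p_2/q_2 = 551/23
  p_3/q_3 = 575/24
  p_4/q_4 = 27001/1127
q_3 = 24 ≤ 62 < 1127 = q_4, so the answer is 575/24.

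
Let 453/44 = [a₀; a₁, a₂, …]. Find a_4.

1

453 = 10·44 + 13   →  a_0 = 10
44 = 3·13 + 5   →  a_1 = 3
13 = 2·5 + 3   →  a_2 = 2
5 = 1·3 + 2   →  a_3 = 1
3 = 1·2 + 1   →  a_4 = 1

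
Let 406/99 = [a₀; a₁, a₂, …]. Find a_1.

406 = 4·99 + 10   →  a_0 = 4
99 = 9·10 + 9   →  a_1 = 9

9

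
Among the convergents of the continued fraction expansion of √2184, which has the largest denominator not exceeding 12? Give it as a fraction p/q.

514/11

√2184 = [46; 1, 2, 1, 2, 1, 92, …] (period length 6).
Convergents:
  p_0/q_0 = 46/1
  p_1/q_1 = 47/1
  p_2/q_2 = 140/3
  p_3/q_3 = 187/4
  p_4/q_4 = 514/11
  p_5/q_5 = 701/15
q_4 = 11 ≤ 12 < 15 = q_5, so the answer is 514/11.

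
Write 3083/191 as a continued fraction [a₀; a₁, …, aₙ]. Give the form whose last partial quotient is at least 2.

[16; 7, 13, 2]

3083 = 16·191 + 27
191 = 7·27 + 2
27 = 13·2 + 1
2 = 2·1 + 0  (stop)
So 3083/191 = [16; 7, 13, 2].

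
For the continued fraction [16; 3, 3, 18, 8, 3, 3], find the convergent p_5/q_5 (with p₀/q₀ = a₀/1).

75064/4605

Using pₖ = aₖpₖ₋₁ + pₖ₋₂, qₖ = aₖqₖ₋₁ + qₖ₋₂ (with p₋₁=1, p₋₂=0, q₋₁=0, q₋₂=1):
  k=0: a=16, p=16, q=1
  k=1: a=3, p=49, q=3
  k=2: a=3, p=163, q=10
  k=3: a=18, p=2983, q=183
  k=4: a=8, p=24027, q=1474
  k=5: a=3, p=75064, q=4605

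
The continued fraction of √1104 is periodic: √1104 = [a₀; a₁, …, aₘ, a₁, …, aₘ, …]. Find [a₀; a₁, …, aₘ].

a₀ = ⌊√1104⌋ = 33.
With m₀=0, d₀=1 and mₖ₊₁ = dₖaₖ − mₖ, dₖ₊₁ = (n − mₖ₊₁²)/dₖ, aₖ₊₁ = ⌊(a₀+mₖ₊₁)/dₖ₊₁⌋:
  k=1: m=33, d=15, a=4
  k=2: m=27, d=25, a=2
  k=3: m=23, d=23, a=2
  k=4: m=23, d=25, a=2
  k=5: m=27, d=15, a=4
  k=6: m=33, d=1, a=66
d=1 and a=2a₀=66 at k=6, so the next step gives (m, d) = (33, 15) again — its k=1 value — and the period has length 6.

[33; 4, 2, 2, 2, 4, 66]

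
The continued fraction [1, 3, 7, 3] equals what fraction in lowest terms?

Fold from the inside: start with 3/1.
  7 + 1/3 = 22/3
  3 + 3/22 = 69/22
  1 + 22/69 = 91/69

91/69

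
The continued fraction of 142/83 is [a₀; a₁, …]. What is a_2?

142 = 1·83 + 59   →  a_0 = 1
83 = 1·59 + 24   →  a_1 = 1
59 = 2·24 + 11   →  a_2 = 2

2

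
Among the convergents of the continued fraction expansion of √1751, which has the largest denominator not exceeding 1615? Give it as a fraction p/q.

34815/832

√1751 = [41; 1, 5, 2, 4, 2, 5, 1, 82, …] (period length 8).
Convergents:
  p_0/q_0 = 41/1
  p_1/q_1 = 42/1
  p_2/q_2 = 251/6
  p_3/q_3 = 544/13
  p_4/q_4 = 2427/58
  p_5/q_5 = 5398/129
  p_6/q_6 = 29417/703
  p_7/q_7 = 34815/832
  p_8/q_8 = 2884247/68927
q_7 = 832 ≤ 1615 < 68927 = q_8, so the answer is 34815/832.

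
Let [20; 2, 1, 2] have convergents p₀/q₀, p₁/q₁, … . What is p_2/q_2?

Using pₖ = aₖpₖ₋₁ + pₖ₋₂, qₖ = aₖqₖ₋₁ + qₖ₋₂ (with p₋₁=1, p₋₂=0, q₋₁=0, q₋₂=1):
  k=0: a=20, p=20, q=1
  k=1: a=2, p=41, q=2
  k=2: a=1, p=61, q=3

61/3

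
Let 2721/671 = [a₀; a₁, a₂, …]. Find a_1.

2721 = 4·671 + 37   →  a_0 = 4
671 = 18·37 + 5   →  a_1 = 18

18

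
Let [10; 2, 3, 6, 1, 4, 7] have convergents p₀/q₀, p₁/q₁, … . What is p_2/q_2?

Using pₖ = aₖpₖ₋₁ + pₖ₋₂, qₖ = aₖqₖ₋₁ + qₖ₋₂ (with p₋₁=1, p₋₂=0, q₋₁=0, q₋₂=1):
  k=0: a=10, p=10, q=1
  k=1: a=2, p=21, q=2
  k=2: a=3, p=73, q=7

73/7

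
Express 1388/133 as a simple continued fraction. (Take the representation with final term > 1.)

1388 = 10×133 + 58
133 = 2×58 + 17
58 = 3×17 + 7
17 = 2×7 + 3
7 = 2×3 + 1
3 = 3×1 + 0  (stop)
So 1388/133 = [10; 2, 3, 2, 2, 3].

[10; 2, 3, 2, 2, 3]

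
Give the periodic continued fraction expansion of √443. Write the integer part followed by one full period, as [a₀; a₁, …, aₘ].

[21; 21, 42]

a₀ = ⌊√443⌋ = 21.
With m₀=0, d₀=1 and mₖ₊₁ = dₖaₖ − mₖ, dₖ₊₁ = (n − mₖ₊₁²)/dₖ, aₖ₊₁ = ⌊(a₀+mₖ₊₁)/dₖ₊₁⌋:
  k=1: m=21, d=2, a=21
  k=2: m=21, d=1, a=42
d=1 and a=2a₀=42 at k=2, so the next step gives (m, d) = (21, 2) again — its k=1 value — and the period has length 2.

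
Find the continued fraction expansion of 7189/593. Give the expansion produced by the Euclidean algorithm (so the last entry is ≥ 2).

[12; 8, 8, 9]

7189 = 12×593 + 73
593 = 8×73 + 9
73 = 8×9 + 1
9 = 9×1 + 0  (stop)
So 7189/593 = [12; 8, 8, 9].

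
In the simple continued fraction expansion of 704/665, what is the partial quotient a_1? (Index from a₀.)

704 = 1·665 + 39   →  a_0 = 1
665 = 17·39 + 2   →  a_1 = 17

17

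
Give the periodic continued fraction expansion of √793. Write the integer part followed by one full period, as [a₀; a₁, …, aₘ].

[28; 6, 4, 6, 56]

a₀ = ⌊√793⌋ = 28.
With m₀=0, d₀=1 and mₖ₊₁ = dₖaₖ − mₖ, dₖ₊₁ = (n − mₖ₊₁²)/dₖ, aₖ₊₁ = ⌊(a₀+mₖ₊₁)/dₖ₊₁⌋:
  k=1: m=28, d=9, a=6
  k=2: m=26, d=13, a=4
  k=3: m=26, d=9, a=6
  k=4: m=28, d=1, a=56
d=1 and a=2a₀=56 at k=4, so the next step gives (m, d) = (28, 9) again — its k=1 value — and the period has length 4.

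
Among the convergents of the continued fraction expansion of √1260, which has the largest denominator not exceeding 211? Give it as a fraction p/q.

5005/141

√1260 = [35; 2, 70, …] (period length 2).
Convergents:
  p_0/q_0 = 35/1
  p_1/q_1 = 71/2
  p_2/q_2 = 5005/141
  p_3/q_3 = 10081/284
q_2 = 141 ≤ 211 < 284 = q_3, so the answer is 5005/141.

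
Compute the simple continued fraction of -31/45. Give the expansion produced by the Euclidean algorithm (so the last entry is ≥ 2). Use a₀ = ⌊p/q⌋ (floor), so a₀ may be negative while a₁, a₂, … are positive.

-31 = -1*45 + 14
45 = 3*14 + 3
14 = 4*3 + 2
3 = 1*2 + 1
2 = 2*1 + 0  (stop)
So -31/45 = [-1; 3, 4, 1, 2].

[-1; 3, 4, 1, 2]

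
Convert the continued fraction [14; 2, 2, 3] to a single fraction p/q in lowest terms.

Using pₖ = aₖpₖ₋₁ + pₖ₋₂ and qₖ = aₖqₖ₋₁ + qₖ₋₂:
  k=0: a=14, p=14, q=1
  k=1: a=2, p=29, q=2
  k=2: a=2, p=72, q=5
  k=3: a=3, p=245, q=17

245/17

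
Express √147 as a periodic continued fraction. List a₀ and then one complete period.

a₀ = ⌊√147⌋ = 12.
With m₀=0, d₀=1 and mₖ₊₁ = dₖaₖ − mₖ, dₖ₊₁ = (n − mₖ₊₁²)/dₖ, aₖ₊₁ = ⌊(a₀+mₖ₊₁)/dₖ₊₁⌋:
  k=1: m=12, d=3, a=8
  k=2: m=12, d=1, a=24
d=1 and a=2a₀=24 at k=2, so the next step gives (m, d) = (12, 3) again — its k=1 value — and the period has length 2.

[12; 8, 24]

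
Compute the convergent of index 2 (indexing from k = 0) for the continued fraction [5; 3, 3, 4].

Using pₖ = aₖpₖ₋₁ + pₖ₋₂, qₖ = aₖqₖ₋₁ + qₖ₋₂ (with p₋₁=1, p₋₂=0, q₋₁=0, q₋₂=1):
  k=0: a=5, p=5, q=1
  k=1: a=3, p=16, q=3
  k=2: a=3, p=53, q=10

53/10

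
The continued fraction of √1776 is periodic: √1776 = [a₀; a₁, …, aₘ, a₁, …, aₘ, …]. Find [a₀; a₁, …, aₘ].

a₀ = ⌊√1776⌋ = 42.

[42; 7, 84]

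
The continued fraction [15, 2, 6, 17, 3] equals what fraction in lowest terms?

Using pₖ = aₖpₖ₋₁ + pₖ₋₂ and qₖ = aₖqₖ₋₁ + qₖ₋₂:
  k=0: a=15, p=15, q=1
  k=1: a=2, p=31, q=2
  k=2: a=6, p=201, q=13
  k=3: a=17, p=3448, q=223
  k=4: a=3, p=10545, q=682

10545/682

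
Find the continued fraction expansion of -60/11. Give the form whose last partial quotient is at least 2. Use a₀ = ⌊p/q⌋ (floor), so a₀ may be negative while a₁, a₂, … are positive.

[-6; 1, 1, 5]

-60 = -6·11 + 6
11 = 1·6 + 5
6 = 1·5 + 1
5 = 5·1 + 0  (stop)
So -60/11 = [-6; 1, 1, 5].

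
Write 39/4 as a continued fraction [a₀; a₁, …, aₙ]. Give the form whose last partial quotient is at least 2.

39 = 9×4 + 3
4 = 1×3 + 1
3 = 3×1 + 0  (stop)
So 39/4 = [9; 1, 3].

[9; 1, 3]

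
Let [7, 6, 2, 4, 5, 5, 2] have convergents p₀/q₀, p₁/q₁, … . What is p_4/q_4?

Using pₖ = aₖpₖ₋₁ + pₖ₋₂, qₖ = aₖqₖ₋₁ + qₖ₋₂ (with p₋₁=1, p₋₂=0, q₋₁=0, q₋₂=1):
  k=0: a=7, p=7, q=1
  k=1: a=6, p=43, q=6
  k=2: a=2, p=93, q=13
  k=3: a=4, p=415, q=58
  k=4: a=5, p=2168, q=303

2168/303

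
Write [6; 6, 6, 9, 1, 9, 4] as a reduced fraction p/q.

Using pₖ = aₖpₖ₋₁ + pₖ₋₂ and qₖ = aₖqₖ₋₁ + qₖ₋₂:
  k=0: a=6, p=6, q=1
  k=1: a=6, p=37, q=6
  k=2: a=6, p=228, q=37
  k=3: a=9, p=2089, q=339
  k=4: a=1, p=2317, q=376
  k=5: a=9, p=22942, q=3723
  k=6: a=4, p=94085, q=15268

94085/15268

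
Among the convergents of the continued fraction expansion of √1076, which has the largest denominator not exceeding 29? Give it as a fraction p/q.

164/5

√1076 = [32; 1, 4, 16, 4, 1, 64, …] (period length 6).
Convergents:
  p_0/q_0 = 32/1
  p_1/q_1 = 33/1
  p_2/q_2 = 164/5
  p_3/q_3 = 2657/81
q_2 = 5 ≤ 29 < 81 = q_3, so the answer is 164/5.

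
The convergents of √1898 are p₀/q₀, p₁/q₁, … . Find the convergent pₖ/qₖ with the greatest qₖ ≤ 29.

1002/23

√1898 = [43; 1, 1, 3, 3, 1, 1, 86, …] (period length 7).
Convergents:
  p_0/q_0 = 43/1
  p_1/q_1 = 44/1
  p_2/q_2 = 87/2
  p_3/q_3 = 305/7
  p_4/q_4 = 1002/23
  p_5/q_5 = 1307/30
q_4 = 23 ≤ 29 < 30 = q_5, so the answer is 1002/23.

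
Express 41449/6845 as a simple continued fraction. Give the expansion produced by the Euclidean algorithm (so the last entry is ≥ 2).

41449 = 6·6845 + 379
6845 = 18·379 + 23
379 = 16·23 + 11
23 = 2·11 + 1
11 = 11·1 + 0  (stop)
So 41449/6845 = [6; 18, 16, 2, 11].

[6; 18, 16, 2, 11]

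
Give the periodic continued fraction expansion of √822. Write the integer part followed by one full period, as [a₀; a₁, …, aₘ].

[28; 1, 2, 28, 2, 1, 56]

a₀ = ⌊√822⌋ = 28.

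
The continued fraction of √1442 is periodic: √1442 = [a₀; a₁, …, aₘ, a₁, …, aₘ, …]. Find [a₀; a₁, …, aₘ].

[37; 1, 36, 1, 74]

a₀ = ⌊√1442⌋ = 37.
With m₀=0, d₀=1 and mₖ₊₁ = dₖaₖ − mₖ, dₖ₊₁ = (n − mₖ₊₁²)/dₖ, aₖ₊₁ = ⌊(a₀+mₖ₊₁)/dₖ₊₁⌋:
  k=1: m=37, d=73, a=1
  k=2: m=36, d=2, a=36
  k=3: m=36, d=73, a=1
  k=4: m=37, d=1, a=74
d=1 and a=2a₀=74 at k=4, so the next step gives (m, d) = (37, 73) again — its k=1 value — and the period has length 4.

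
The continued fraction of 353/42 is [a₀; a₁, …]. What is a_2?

353 = 8·42 + 17   →  a_0 = 8
42 = 2·17 + 8   →  a_1 = 2
17 = 2·8 + 1   →  a_2 = 2

2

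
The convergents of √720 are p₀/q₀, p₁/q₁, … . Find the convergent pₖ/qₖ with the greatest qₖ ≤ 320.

8506/317

√720 = [26; 1, 4, 1, 52, …] (period length 4).
Convergents:
  p_0/q_0 = 26/1
  p_1/q_1 = 27/1
  p_2/q_2 = 134/5
  p_3/q_3 = 161/6
  p_4/q_4 = 8506/317
  p_5/q_5 = 8667/323
q_4 = 317 ≤ 320 < 323 = q_5, so the answer is 8506/317.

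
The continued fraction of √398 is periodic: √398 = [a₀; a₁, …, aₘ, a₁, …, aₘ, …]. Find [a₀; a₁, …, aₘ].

a₀ = ⌊√398⌋ = 19.
With m₀=0, d₀=1 and mₖ₊₁ = dₖaₖ − mₖ, dₖ₊₁ = (n − mₖ₊₁²)/dₖ, aₖ₊₁ = ⌊(a₀+mₖ₊₁)/dₖ₊₁⌋:
  k=1: m=19, d=37, a=1
  k=2: m=18, d=2, a=18
  k=3: m=18, d=37, a=1
  k=4: m=19, d=1, a=38
d=1 and a=2a₀=38 at k=4, so the next step gives (m, d) = (19, 37) again — its k=1 value — and the period has length 4.

[19; 1, 18, 1, 38]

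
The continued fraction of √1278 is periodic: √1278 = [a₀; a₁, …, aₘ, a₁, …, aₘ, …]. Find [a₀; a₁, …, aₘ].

a₀ = ⌊√1278⌋ = 35.

[35; 1, 2, 1, 70]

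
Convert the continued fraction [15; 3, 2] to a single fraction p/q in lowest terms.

107/7

Fold from the inside: start with 2/1.
  3 + 1/2 = 7/2
  15 + 2/7 = 107/7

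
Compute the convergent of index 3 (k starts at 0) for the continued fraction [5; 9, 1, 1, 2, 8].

Using pₖ = aₖpₖ₋₁ + pₖ₋₂, qₖ = aₖqₖ₋₁ + qₖ₋₂ (with p₋₁=1, p₋₂=0, q₋₁=0, q₋₂=1):
  k=0: a=5, p=5, q=1
  k=1: a=9, p=46, q=9
  k=2: a=1, p=51, q=10
  k=3: a=1, p=97, q=19

97/19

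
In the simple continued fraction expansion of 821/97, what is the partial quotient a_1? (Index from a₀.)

2

821 = 8·97 + 45   →  a_0 = 8
97 = 2·45 + 7   →  a_1 = 2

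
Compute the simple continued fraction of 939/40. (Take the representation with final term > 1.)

[23; 2, 9, 2]

939 = 23·40 + 19
40 = 2·19 + 2
19 = 9·2 + 1
2 = 2·1 + 0  (stop)
So 939/40 = [23; 2, 9, 2].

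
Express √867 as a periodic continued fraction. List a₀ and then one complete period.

[29; 2, 4, 29, 4, 2, 58]

a₀ = ⌊√867⌋ = 29.
With m₀=0, d₀=1 and mₖ₊₁ = dₖaₖ − mₖ, dₖ₊₁ = (n − mₖ₊₁²)/dₖ, aₖ₊₁ = ⌊(a₀+mₖ₊₁)/dₖ₊₁⌋:
  k=1: m=29, d=26, a=2
  k=2: m=23, d=13, a=4
  k=3: m=29, d=2, a=29
  k=4: m=29, d=13, a=4
  k=5: m=23, d=26, a=2
  k=6: m=29, d=1, a=58
d=1 and a=2a₀=58 at k=6, so the next step gives (m, d) = (29, 26) again — its k=1 value — and the period has length 6.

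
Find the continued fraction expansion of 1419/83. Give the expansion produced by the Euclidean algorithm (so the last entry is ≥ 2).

1419 = 17×83 + 8
83 = 10×8 + 3
8 = 2×3 + 2
3 = 1×2 + 1
2 = 2×1 + 0  (stop)
So 1419/83 = [17; 10, 2, 1, 2].

[17; 10, 2, 1, 2]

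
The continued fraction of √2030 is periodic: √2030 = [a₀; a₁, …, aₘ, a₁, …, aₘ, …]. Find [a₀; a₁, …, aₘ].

[45; 18, 90]

a₀ = ⌊√2030⌋ = 45.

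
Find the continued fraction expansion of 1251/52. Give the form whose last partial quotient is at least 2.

[24; 17, 3]

1251 = 24*52 + 3
52 = 17*3 + 1
3 = 3*1 + 0  (stop)
So 1251/52 = [24; 17, 3].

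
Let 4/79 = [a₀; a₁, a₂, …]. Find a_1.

19

4 = 0·79 + 4   →  a_0 = 0
79 = 19·4 + 3   →  a_1 = 19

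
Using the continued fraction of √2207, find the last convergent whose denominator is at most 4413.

√2207 = [46; 1, 45, 1, 92, …] (period length 4).
Convergents:
  p_0/q_0 = 46/1
  p_1/q_1 = 47/1
  p_2/q_2 = 2161/46
  p_3/q_3 = 2208/47
  p_4/q_4 = 205297/4370
  p_5/q_5 = 207505/4417
q_4 = 4370 ≤ 4413 < 4417 = q_5, so the answer is 205297/4370.

205297/4370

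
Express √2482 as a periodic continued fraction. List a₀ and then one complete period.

a₀ = ⌊√2482⌋ = 49.
With m₀=0, d₀=1 and mₖ₊₁ = dₖaₖ − mₖ, dₖ₊₁ = (n − mₖ₊₁²)/dₖ, aₖ₊₁ = ⌊(a₀+mₖ₊₁)/dₖ₊₁⌋:
  k=1: m=49, d=81, a=1
  k=2: m=32, d=18, a=4
  k=3: m=40, d=49, a=1
  k=4: m=9, d=49, a=1
  k=5: m=40, d=18, a=4
  k=6: m=32, d=81, a=1
  k=7: m=49, d=1, a=98
d=1 and a=2a₀=98 at k=7, so the next step gives (m, d) = (49, 81) again — its k=1 value — and the period has length 7.

[49; 1, 4, 1, 1, 4, 1, 98]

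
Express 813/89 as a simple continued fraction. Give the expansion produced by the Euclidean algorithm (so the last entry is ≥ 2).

[9; 7, 2, 2, 2]

813 = 9×89 + 12
89 = 7×12 + 5
12 = 2×5 + 2
5 = 2×2 + 1
2 = 2×1 + 0  (stop)
So 813/89 = [9; 7, 2, 2, 2].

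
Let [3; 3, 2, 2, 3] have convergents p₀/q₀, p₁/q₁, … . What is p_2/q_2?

Using pₖ = aₖpₖ₋₁ + pₖ₋₂, qₖ = aₖqₖ₋₁ + qₖ₋₂ (with p₋₁=1, p₋₂=0, q₋₁=0, q₋₂=1):
  k=0: a=3, p=3, q=1
  k=1: a=3, p=10, q=3
  k=2: a=2, p=23, q=7

23/7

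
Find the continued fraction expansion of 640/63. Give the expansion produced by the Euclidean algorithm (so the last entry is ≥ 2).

[10; 6, 3, 3]

640 = 10·63 + 10
63 = 6·10 + 3
10 = 3·3 + 1
3 = 3·1 + 0  (stop)
So 640/63 = [10; 6, 3, 3].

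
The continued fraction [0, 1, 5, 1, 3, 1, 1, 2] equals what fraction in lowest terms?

Fold from the inside: start with 2/1.
  1 + 1/2 = 3/2
  1 + 2/3 = 5/3
  3 + 3/5 = 18/5
  1 + 5/18 = 23/18
  5 + 18/23 = 133/23
  1 + 23/133 = 156/133
  0 + 133/156 = 133/156

133/156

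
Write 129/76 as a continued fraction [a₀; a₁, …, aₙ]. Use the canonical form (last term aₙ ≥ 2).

129 = 1*76 + 53
76 = 1*53 + 23
53 = 2*23 + 7
23 = 3*7 + 2
7 = 3*2 + 1
2 = 2*1 + 0  (stop)
So 129/76 = [1; 1, 2, 3, 3, 2].

[1; 1, 2, 3, 3, 2]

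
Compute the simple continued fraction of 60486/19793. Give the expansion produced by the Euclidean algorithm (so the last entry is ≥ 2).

[3; 17, 1, 7, 3, 10, 1, 3]

60486 = 3·19793 + 1107
19793 = 17·1107 + 974
1107 = 1·974 + 133
974 = 7·133 + 43
133 = 3·43 + 4
43 = 10·4 + 3
4 = 1·3 + 1
3 = 3·1 + 0  (stop)
So 60486/19793 = [3; 17, 1, 7, 3, 10, 1, 3].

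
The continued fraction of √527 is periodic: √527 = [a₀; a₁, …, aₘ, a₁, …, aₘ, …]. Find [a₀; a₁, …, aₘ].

[22; 1, 21, 1, 44]

a₀ = ⌊√527⌋ = 22.
With m₀=0, d₀=1 and mₖ₊₁ = dₖaₖ − mₖ, dₖ₊₁ = (n − mₖ₊₁²)/dₖ, aₖ₊₁ = ⌊(a₀+mₖ₊₁)/dₖ₊₁⌋:
  k=1: m=22, d=43, a=1
  k=2: m=21, d=2, a=21
  k=3: m=21, d=43, a=1
  k=4: m=22, d=1, a=44
d=1 and a=2a₀=44 at k=4, so the next step gives (m, d) = (22, 43) again — its k=1 value — and the period has length 4.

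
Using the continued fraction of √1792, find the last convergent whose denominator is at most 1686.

√1792 = [42; 3, 84, …] (period length 2).
Convergents:
  p_0/q_0 = 42/1
  p_1/q_1 = 127/3
  p_2/q_2 = 10710/253
  p_3/q_3 = 32257/762
  p_4/q_4 = 2720298/64261
q_3 = 762 ≤ 1686 < 64261 = q_4, so the answer is 32257/762.

32257/762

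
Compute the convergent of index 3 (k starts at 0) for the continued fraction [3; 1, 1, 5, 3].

Using pₖ = aₖpₖ₋₁ + pₖ₋₂, qₖ = aₖqₖ₋₁ + qₖ₋₂ (with p₋₁=1, p₋₂=0, q₋₁=0, q₋₂=1):
  k=0: a=3, p=3, q=1
  k=1: a=1, p=4, q=1
  k=2: a=1, p=7, q=2
  k=3: a=5, p=39, q=11

39/11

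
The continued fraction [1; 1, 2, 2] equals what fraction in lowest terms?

Fold from the inside: start with 2/1.
  2 + 1/2 = 5/2
  1 + 2/5 = 7/5
  1 + 5/7 = 12/7

12/7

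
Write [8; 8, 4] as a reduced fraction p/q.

Using pₖ = aₖpₖ₋₁ + pₖ₋₂ and qₖ = aₖqₖ₋₁ + qₖ₋₂:
  k=0: a=8, p=8, q=1
  k=1: a=8, p=65, q=8
  k=2: a=4, p=268, q=33

268/33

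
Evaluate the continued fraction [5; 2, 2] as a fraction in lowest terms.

Using pₖ = aₖpₖ₋₁ + pₖ₋₂ and qₖ = aₖqₖ₋₁ + qₖ₋₂:
  k=0: a=5, p=5, q=1
  k=1: a=2, p=11, q=2
  k=2: a=2, p=27, q=5

27/5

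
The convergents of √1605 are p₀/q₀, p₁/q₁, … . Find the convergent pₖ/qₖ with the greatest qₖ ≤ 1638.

51320/1281

√1605 = [40; 16, 80, …] (period length 2).
Convergents:
  p_0/q_0 = 40/1
  p_1/q_1 = 641/16
  p_2/q_2 = 51320/1281
  p_3/q_3 = 821761/20512
q_2 = 1281 ≤ 1638 < 20512 = q_3, so the answer is 51320/1281.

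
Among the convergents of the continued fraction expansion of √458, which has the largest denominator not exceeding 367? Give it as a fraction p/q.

√458 = [21; 2, 2, 42, …] (period length 3).
Convergents:
  p_0/q_0 = 21/1
  p_1/q_1 = 43/2
  p_2/q_2 = 107/5
  p_3/q_3 = 4537/212
  p_4/q_4 = 9181/429
q_3 = 212 ≤ 367 < 429 = q_4, so the answer is 4537/212.

4537/212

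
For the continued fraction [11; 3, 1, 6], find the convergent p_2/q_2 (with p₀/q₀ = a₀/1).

Using pₖ = aₖpₖ₋₁ + pₖ₋₂, qₖ = aₖqₖ₋₁ + qₖ₋₂ (with p₋₁=1, p₋₂=0, q₋₁=0, q₋₂=1):
  k=0: a=11, p=11, q=1
  k=1: a=3, p=34, q=3
  k=2: a=1, p=45, q=4

45/4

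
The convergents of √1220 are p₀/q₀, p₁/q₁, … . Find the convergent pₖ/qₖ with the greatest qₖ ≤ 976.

√1220 = [34; 1, 12, 1, 68, …] (period length 4).
Convergents:
  p_0/q_0 = 34/1
  p_1/q_1 = 35/1
  p_2/q_2 = 454/13
  p_3/q_3 = 489/14
  p_4/q_4 = 33706/965
  p_5/q_5 = 34195/979
q_4 = 965 ≤ 976 < 979 = q_5, so the answer is 33706/965.

33706/965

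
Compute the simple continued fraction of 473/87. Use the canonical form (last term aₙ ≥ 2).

473 = 5×87 + 38
87 = 2×38 + 11
38 = 3×11 + 5
11 = 2×5 + 1
5 = 5×1 + 0  (stop)
So 473/87 = [5; 2, 3, 2, 5].

[5; 2, 3, 2, 5]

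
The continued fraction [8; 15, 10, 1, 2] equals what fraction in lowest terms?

Fold from the inside: start with 2/1.
  1 + 1/2 = 3/2
  10 + 2/3 = 32/3
  15 + 3/32 = 483/32
  8 + 32/483 = 3896/483

3896/483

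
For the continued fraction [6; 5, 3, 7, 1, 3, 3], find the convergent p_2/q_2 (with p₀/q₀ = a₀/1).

Using pₖ = aₖpₖ₋₁ + pₖ₋₂, qₖ = aₖqₖ₋₁ + qₖ₋₂ (with p₋₁=1, p₋₂=0, q₋₁=0, q₋₂=1):
  k=0: a=6, p=6, q=1
  k=1: a=5, p=31, q=5
  k=2: a=3, p=99, q=16

99/16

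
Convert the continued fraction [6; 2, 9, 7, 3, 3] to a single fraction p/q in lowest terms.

9109/1407

Using pₖ = aₖpₖ₋₁ + pₖ₋₂ and qₖ = aₖqₖ₋₁ + qₖ₋₂:
  k=0: a=6, p=6, q=1
  k=1: a=2, p=13, q=2
  k=2: a=9, p=123, q=19
  k=3: a=7, p=874, q=135
  k=4: a=3, p=2745, q=424
  k=5: a=3, p=9109, q=1407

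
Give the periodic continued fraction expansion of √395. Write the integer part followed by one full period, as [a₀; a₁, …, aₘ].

[19; 1, 6, 1, 38]

a₀ = ⌊√395⌋ = 19.
With m₀=0, d₀=1 and mₖ₊₁ = dₖaₖ − mₖ, dₖ₊₁ = (n − mₖ₊₁²)/dₖ, aₖ₊₁ = ⌊(a₀+mₖ₊₁)/dₖ₊₁⌋:
  k=1: m=19, d=34, a=1
  k=2: m=15, d=5, a=6
  k=3: m=15, d=34, a=1
  k=4: m=19, d=1, a=38
d=1 and a=2a₀=38 at k=4, so the next step gives (m, d) = (19, 34) again — its k=1 value — and the period has length 4.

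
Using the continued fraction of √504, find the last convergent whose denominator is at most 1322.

19958/889

√504 = [22; 2, 4, 2, 44, …] (period length 4).
Convergents:
  p_0/q_0 = 22/1
  p_1/q_1 = 45/2
  p_2/q_2 = 202/9
  p_3/q_3 = 449/20
  p_4/q_4 = 19958/889
  p_5/q_5 = 40365/1798
q_4 = 889 ≤ 1322 < 1798 = q_5, so the answer is 19958/889.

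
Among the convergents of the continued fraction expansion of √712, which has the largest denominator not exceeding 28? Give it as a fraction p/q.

√712 = [26; 1, 2, 6, 2, 1, 52, …] (period length 6).
Convergents:
  p_0/q_0 = 26/1
  p_1/q_1 = 27/1
  p_2/q_2 = 80/3
  p_3/q_3 = 507/19
  p_4/q_4 = 1094/41
q_3 = 19 ≤ 28 < 41 = q_4, so the answer is 507/19.

507/19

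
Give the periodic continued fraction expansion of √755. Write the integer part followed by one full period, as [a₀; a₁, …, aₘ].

[27; 2, 10, 2, 54]

a₀ = ⌊√755⌋ = 27.
With m₀=0, d₀=1 and mₖ₊₁ = dₖaₖ − mₖ, dₖ₊₁ = (n − mₖ₊₁²)/dₖ, aₖ₊₁ = ⌊(a₀+mₖ₊₁)/dₖ₊₁⌋:
  k=1: m=27, d=26, a=2
  k=2: m=25, d=5, a=10
  k=3: m=25, d=26, a=2
  k=4: m=27, d=1, a=54
d=1 and a=2a₀=54 at k=4, so the next step gives (m, d) = (27, 26) again — its k=1 value — and the period has length 4.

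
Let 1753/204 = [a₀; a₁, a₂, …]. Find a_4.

5

1753 = 8·204 + 121   →  a_0 = 8
204 = 1·121 + 83   →  a_1 = 1
121 = 1·83 + 38   →  a_2 = 1
83 = 2·38 + 7   →  a_3 = 2
38 = 5·7 + 3   →  a_4 = 5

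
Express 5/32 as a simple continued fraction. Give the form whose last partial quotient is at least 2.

5 = 0*32 + 5
32 = 6*5 + 2
5 = 2*2 + 1
2 = 2*1 + 0  (stop)
So 5/32 = [0; 6, 2, 2].

[0; 6, 2, 2]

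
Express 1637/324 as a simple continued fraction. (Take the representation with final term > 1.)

[5; 19, 17]

1637 = 5×324 + 17
324 = 19×17 + 1
17 = 17×1 + 0  (stop)
So 1637/324 = [5; 19, 17].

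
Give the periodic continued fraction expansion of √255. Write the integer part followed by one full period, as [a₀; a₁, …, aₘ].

[15; 1, 30]

a₀ = ⌊√255⌋ = 15.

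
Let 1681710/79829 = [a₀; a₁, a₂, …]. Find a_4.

7

1681710 = 21·79829 + 5301   →  a_0 = 21
79829 = 15·5301 + 314   →  a_1 = 15
5301 = 16·314 + 277   →  a_2 = 16
314 = 1·277 + 37   →  a_3 = 1
277 = 7·37 + 18   →  a_4 = 7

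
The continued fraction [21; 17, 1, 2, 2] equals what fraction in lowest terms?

Using pₖ = aₖpₖ₋₁ + pₖ₋₂ and qₖ = aₖqₖ₋₁ + qₖ₋₂:
  k=0: a=21, p=21, q=1
  k=1: a=17, p=358, q=17
  k=2: a=1, p=379, q=18
  k=3: a=2, p=1116, q=53
  k=4: a=2, p=2611, q=124

2611/124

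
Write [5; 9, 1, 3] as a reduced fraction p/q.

Fold from the inside: start with 3/1.
  1 + 1/3 = 4/3
  9 + 3/4 = 39/4
  5 + 4/39 = 199/39

199/39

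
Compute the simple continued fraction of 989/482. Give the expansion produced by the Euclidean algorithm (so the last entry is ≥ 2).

[2; 19, 3, 1, 1, 3]

989 = 2*482 + 25
482 = 19*25 + 7
25 = 3*7 + 4
7 = 1*4 + 3
4 = 1*3 + 1
3 = 3*1 + 0  (stop)
So 989/482 = [2; 19, 3, 1, 1, 3].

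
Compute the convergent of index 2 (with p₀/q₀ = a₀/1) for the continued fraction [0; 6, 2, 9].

2/13

Using pₖ = aₖpₖ₋₁ + pₖ₋₂, qₖ = aₖqₖ₋₁ + qₖ₋₂ (with p₋₁=1, p₋₂=0, q₋₁=0, q₋₂=1):
  k=0: a=0, p=0, q=1
  k=1: a=6, p=1, q=6
  k=2: a=2, p=2, q=13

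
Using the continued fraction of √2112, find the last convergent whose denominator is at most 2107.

√2112 = [45; 1, 21, 1, 90, …] (period length 4).
Convergents:
  p_0/q_0 = 45/1
  p_1/q_1 = 46/1
  p_2/q_2 = 1011/22
  p_3/q_3 = 1057/23
  p_4/q_4 = 96141/2092
  p_5/q_5 = 97198/2115
q_4 = 2092 ≤ 2107 < 2115 = q_5, so the answer is 96141/2092.

96141/2092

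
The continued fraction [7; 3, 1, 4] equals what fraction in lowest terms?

138/19

Fold from the inside: start with 4/1.
  1 + 1/4 = 5/4
  3 + 4/5 = 19/5
  7 + 5/19 = 138/19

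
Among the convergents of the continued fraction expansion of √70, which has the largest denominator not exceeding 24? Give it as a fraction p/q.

92/11

√70 = [8; 2, 1, 2, 1, 2, 16, …] (period length 6).
Convergents:
  p_0/q_0 = 8/1
  p_1/q_1 = 17/2
  p_2/q_2 = 25/3
  p_3/q_3 = 67/8
  p_4/q_4 = 92/11
  p_5/q_5 = 251/30
q_4 = 11 ≤ 24 < 30 = q_5, so the answer is 92/11.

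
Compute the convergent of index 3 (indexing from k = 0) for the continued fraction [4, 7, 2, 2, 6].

153/37

Using pₖ = aₖpₖ₋₁ + pₖ₋₂, qₖ = aₖqₖ₋₁ + qₖ₋₂ (with p₋₁=1, p₋₂=0, q₋₁=0, q₋₂=1):
  k=0: a=4, p=4, q=1
  k=1: a=7, p=29, q=7
  k=2: a=2, p=62, q=15
  k=3: a=2, p=153, q=37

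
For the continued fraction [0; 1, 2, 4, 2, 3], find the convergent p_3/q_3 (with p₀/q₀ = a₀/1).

9/13

Using pₖ = aₖpₖ₋₁ + pₖ₋₂, qₖ = aₖqₖ₋₁ + qₖ₋₂ (with p₋₁=1, p₋₂=0, q₋₁=0, q₋₂=1):
  k=0: a=0, p=0, q=1
  k=1: a=1, p=1, q=1
  k=2: a=2, p=2, q=3
  k=3: a=4, p=9, q=13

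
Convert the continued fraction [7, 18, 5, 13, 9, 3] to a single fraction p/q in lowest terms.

239170/33901

Using pₖ = aₖpₖ₋₁ + pₖ₋₂ and qₖ = aₖqₖ₋₁ + qₖ₋₂:
  k=0: a=7, p=7, q=1
  k=1: a=18, p=127, q=18
  k=2: a=5, p=642, q=91
  k=3: a=13, p=8473, q=1201
  k=4: a=9, p=76899, q=10900
  k=5: a=3, p=239170, q=33901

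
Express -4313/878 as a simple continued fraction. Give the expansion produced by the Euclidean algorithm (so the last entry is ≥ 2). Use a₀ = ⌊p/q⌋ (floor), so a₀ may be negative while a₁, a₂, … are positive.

-4313 = -5*878 + 77
878 = 11*77 + 31
77 = 2*31 + 15
31 = 2*15 + 1
15 = 15*1 + 0  (stop)
So -4313/878 = [-5; 11, 2, 2, 15].

[-5; 11, 2, 2, 15]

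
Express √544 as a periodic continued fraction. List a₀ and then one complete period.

a₀ = ⌊√544⌋ = 23.

[23; 3, 11, 3, 46]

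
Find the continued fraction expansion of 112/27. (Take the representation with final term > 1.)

112 = 4*27 + 4
27 = 6*4 + 3
4 = 1*3 + 1
3 = 3*1 + 0  (stop)
So 112/27 = [4; 6, 1, 3].

[4; 6, 1, 3]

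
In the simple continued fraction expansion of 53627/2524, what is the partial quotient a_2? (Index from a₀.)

19

53627 = 21·2524 + 623   →  a_0 = 21
2524 = 4·623 + 32   →  a_1 = 4
623 = 19·32 + 15   →  a_2 = 19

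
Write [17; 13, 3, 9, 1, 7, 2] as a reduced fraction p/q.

Fold from the inside: start with 2/1.
  7 + 1/2 = 15/2
  1 + 2/15 = 17/15
  9 + 15/17 = 168/17
  3 + 17/168 = 521/168
  13 + 168/521 = 6941/521
  17 + 521/6941 = 118518/6941

118518/6941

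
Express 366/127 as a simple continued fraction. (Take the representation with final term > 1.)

[2; 1, 7, 2, 7]

366 = 2·127 + 112
127 = 1·112 + 15
112 = 7·15 + 7
15 = 2·7 + 1
7 = 7·1 + 0  (stop)
So 366/127 = [2; 1, 7, 2, 7].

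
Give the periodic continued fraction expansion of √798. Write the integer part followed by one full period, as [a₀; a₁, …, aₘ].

a₀ = ⌊√798⌋ = 28.
With m₀=0, d₀=1 and mₖ₊₁ = dₖaₖ − mₖ, dₖ₊₁ = (n − mₖ₊₁²)/dₖ, aₖ₊₁ = ⌊(a₀+mₖ₊₁)/dₖ₊₁⌋:
  k=1: m=28, d=14, a=4
  k=2: m=28, d=1, a=56
d=1 and a=2a₀=56 at k=2, so the next step gives (m, d) = (28, 14) again — its k=1 value — and the period has length 2.

[28; 4, 56]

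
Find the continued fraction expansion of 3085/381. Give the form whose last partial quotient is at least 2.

3085 = 8·381 + 37
381 = 10·37 + 11
37 = 3·11 + 4
11 = 2·4 + 3
4 = 1·3 + 1
3 = 3·1 + 0  (stop)
So 3085/381 = [8; 10, 3, 2, 1, 3].

[8; 10, 3, 2, 1, 3]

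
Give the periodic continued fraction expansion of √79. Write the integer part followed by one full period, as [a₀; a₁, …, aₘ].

[8; 1, 7, 1, 16]

a₀ = ⌊√79⌋ = 8.
With m₀=0, d₀=1 and mₖ₊₁ = dₖaₖ − mₖ, dₖ₊₁ = (n − mₖ₊₁²)/dₖ, aₖ₊₁ = ⌊(a₀+mₖ₊₁)/dₖ₊₁⌋:
  k=1: m=8, d=15, a=1
  k=2: m=7, d=2, a=7
  k=3: m=7, d=15, a=1
  k=4: m=8, d=1, a=16
d=1 and a=2a₀=16 at k=4, so the next step gives (m, d) = (8, 15) again — its k=1 value — and the period has length 4.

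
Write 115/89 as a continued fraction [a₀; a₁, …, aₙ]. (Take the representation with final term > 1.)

115 = 1*89 + 26
89 = 3*26 + 11
26 = 2*11 + 4
11 = 2*4 + 3
4 = 1*3 + 1
3 = 3*1 + 0  (stop)
So 115/89 = [1; 3, 2, 2, 1, 3].

[1; 3, 2, 2, 1, 3]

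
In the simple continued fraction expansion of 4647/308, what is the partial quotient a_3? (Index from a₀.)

2

4647 = 15·308 + 27   →  a_0 = 15
308 = 11·27 + 11   →  a_1 = 11
27 = 2·11 + 5   →  a_2 = 2
11 = 2·5 + 1   →  a_3 = 2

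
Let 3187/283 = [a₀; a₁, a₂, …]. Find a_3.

3187 = 11·283 + 74   →  a_0 = 11
283 = 3·74 + 61   →  a_1 = 3
74 = 1·61 + 13   →  a_2 = 1
61 = 4·13 + 9   →  a_3 = 4

4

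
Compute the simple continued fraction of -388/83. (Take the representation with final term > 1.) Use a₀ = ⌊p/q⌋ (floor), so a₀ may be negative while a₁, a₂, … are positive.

-388 = -5*83 + 27
83 = 3*27 + 2
27 = 13*2 + 1
2 = 2*1 + 0  (stop)
So -388/83 = [-5; 3, 13, 2].

[-5; 3, 13, 2]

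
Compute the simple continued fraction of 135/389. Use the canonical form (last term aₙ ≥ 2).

[0; 2, 1, 7, 2, 3, 2]

135 = 0*389 + 135
389 = 2*135 + 119
135 = 1*119 + 16
119 = 7*16 + 7
16 = 2*7 + 2
7 = 3*2 + 1
2 = 2*1 + 0  (stop)
So 135/389 = [0; 2, 1, 7, 2, 3, 2].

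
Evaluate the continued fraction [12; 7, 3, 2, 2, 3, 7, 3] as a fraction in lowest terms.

117463/9678

Using pₖ = aₖpₖ₋₁ + pₖ₋₂ and qₖ = aₖqₖ₋₁ + qₖ₋₂:
  k=0: a=12, p=12, q=1
  k=1: a=7, p=85, q=7
  k=2: a=3, p=267, q=22
  k=3: a=2, p=619, q=51
  k=4: a=2, p=1505, q=124
  k=5: a=3, p=5134, q=423
  k=6: a=7, p=37443, q=3085
  k=7: a=3, p=117463, q=9678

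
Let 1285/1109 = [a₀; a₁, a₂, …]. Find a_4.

8

1285 = 1·1109 + 176   →  a_0 = 1
1109 = 6·176 + 53   →  a_1 = 6
176 = 3·53 + 17   →  a_2 = 3
53 = 3·17 + 2   →  a_3 = 3
17 = 8·2 + 1   →  a_4 = 8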